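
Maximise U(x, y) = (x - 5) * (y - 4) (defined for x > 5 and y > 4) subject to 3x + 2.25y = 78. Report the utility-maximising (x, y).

x* = 14, y* = 16

MU_x = (y−4), MU_y = (x−5).
MRS = (y−4)/(x−5).
Tangency: set MRS = p_x/p_y = 3/2.25 = 4/3.
So (y − 4)/(x − 5) = 4/3, i.e. (y − 4) = (4/3)·(x − 5).
Rewrite the budget in excess-of-subsistence terms: 3·(x − 5) + 2.25·(y − 4) = 78 − 3·5 − 2.25·4 = 54.
Substituting, 6·(x − 5) = 54, so x − 5 = 9 and x* = 14.
Then y − 4 = (4/3)·9 = 12, so y* = 16.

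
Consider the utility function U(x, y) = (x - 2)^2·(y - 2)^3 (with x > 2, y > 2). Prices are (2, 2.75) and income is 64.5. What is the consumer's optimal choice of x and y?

MU_x = 2·(x−2)·(y−2)^3, MU_y = 3·(x−2)^2·(y−2)^2.
MRS = (2/3)·(y−2)/(x−2).
Tangency: set MRS = p_x/p_y = 2/2.75 = 8/11.
So (2/3)·(y − 2)/(x − 2) = 8/11, i.e. (y − 2) = (12/11)·(x − 2).
Rewrite the budget in excess-of-subsistence terms: 2·(x − 2) + 2.75·(y − 2) = 64.5 − 2·2 − 2.75·2 = 55.
Substituting, 5·(x − 2) = 55, so x − 2 = 11 and x* = 13.
Then y − 2 = (12/11)·11 = 12, so y* = 14.

x* = 13, y* = 14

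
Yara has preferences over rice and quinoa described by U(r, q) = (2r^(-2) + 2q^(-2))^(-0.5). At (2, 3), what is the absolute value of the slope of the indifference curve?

MRS = 3.375

For CES with ρ = -2, MRS = (q/r)^3.
At (2, 3): MRS = 3.375.
So at (2, 3) the consumer would give up 3.375 units of q for one more unit of r.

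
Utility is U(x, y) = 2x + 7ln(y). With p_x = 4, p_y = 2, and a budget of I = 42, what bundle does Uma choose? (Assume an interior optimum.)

MU_x = 2, MU_y = 7/y.
MRS = 2 ÷ (7/y).
Tangency: set MRS = p_x/p_y = 4/2 = 2.
MRS depends only on y: (2/7)·y = 2 ⇒ y* = 2/(2/7) = 7.
From the budget, 4·x = 42 − 2·7 = 28, so x* = 7.

x* = 7, y* = 7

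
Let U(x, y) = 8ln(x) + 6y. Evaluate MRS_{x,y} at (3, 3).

MRS = 4/9

MU_x = 8/x, MU_y = 6.
MRS = 8/x ÷ 6.
At (3, 3): MRS = 4/9.
That is, one extra unit of x is worth 4/9 units of y at the margin.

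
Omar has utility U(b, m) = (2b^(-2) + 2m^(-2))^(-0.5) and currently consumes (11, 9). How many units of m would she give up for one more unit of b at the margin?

MRS = 729/1331

For CES with ρ = -2, MRS = (m/b)^3.
At (11, 9): MRS = 729/1331.
So at (11, 9) the consumer would give up 729/1331 units of m for one more unit of b.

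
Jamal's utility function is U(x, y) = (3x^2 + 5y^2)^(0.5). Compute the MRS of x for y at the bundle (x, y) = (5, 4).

MRS = 0.75

For CES with ρ = 2, MRS = (3/5)·(y/x)^(-1).
At (5, 4): MRS = 0.75.
The indifference curve has slope −0.75 at this bundle.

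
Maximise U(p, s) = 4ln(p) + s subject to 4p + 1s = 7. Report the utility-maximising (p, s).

MU_p = 4/p, MU_s = 1.
MRS = 4/p ÷ 1.
Tangency: set MRS = p_p/p_s = 4/1 = 4.
MRS depends only on p: 4/p = 4 ⇒ p* = 4/4 = 1.
From the budget, 1·s = 7 − 4·1 = 3, so s* = 3.

p* = 1, s* = 3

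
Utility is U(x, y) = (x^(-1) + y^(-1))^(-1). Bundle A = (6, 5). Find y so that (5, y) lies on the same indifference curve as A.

y = 6

U depends on (x, y) only through S = x^(-1) + y^(-1), so equal utility means equal S. At (6, 5): S = 11/30.
With x = 5: 5^(-1) = 0.2, so y^(-1) = 11/30 − 0.2 = 1/6.
Hence y = 1/(1/6) = 6.
Check: U(5, 6) = 2.7273.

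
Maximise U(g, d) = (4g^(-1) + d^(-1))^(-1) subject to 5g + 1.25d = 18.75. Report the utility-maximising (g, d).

For CES with ρ = -1, MRS = (4/1)·(d/g)^2.
Tangency: set MRS = p_g/p_d = 5/1.25 = 4.
So (d/g)^2 = 1; taking the square root, d/g = 1, i.e. d = g.
Substitute into the budget 5·g + 1.25·d = 18.75: 6.25·g = 18.75, so g* = 3 and d* = 3.

g* = 3, d* = 3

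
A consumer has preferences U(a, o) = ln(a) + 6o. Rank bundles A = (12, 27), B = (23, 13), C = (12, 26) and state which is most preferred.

Evaluate utility at each bundle:
U(A) = 164.485.
U(B) = 81.135.
U(C) = 158.485.
Highest utility is A, so A ≻ C ≻ B.

Bundle A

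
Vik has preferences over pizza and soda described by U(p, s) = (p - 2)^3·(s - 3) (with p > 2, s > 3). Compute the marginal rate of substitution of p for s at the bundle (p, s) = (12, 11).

MU_p = 3·(p−2)^2·(s−3), MU_s = (p−2)^3.
MRS = (3/1)·(s−3)/(p−2).
At (12, 11): MRS = 2.4.
So at (12, 11) the consumer would give up 2.4 units of s for one more unit of p.

MRS = 2.4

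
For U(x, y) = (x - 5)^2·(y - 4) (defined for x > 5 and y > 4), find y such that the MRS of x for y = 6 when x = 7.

y = 10

MU_x = 2·(x−5)·(y−4), MU_y = (x−5)^2.
MRS = (2/1)·(y−4)/(x−5).
Substitute x = 7: MRS = (y − 4)/1. Setting this equal to 6 gives y − 4 = 6·1 = 6, so y = 10.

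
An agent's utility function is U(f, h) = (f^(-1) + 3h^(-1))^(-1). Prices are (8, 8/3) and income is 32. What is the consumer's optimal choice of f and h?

f* = 2, h* = 6

For CES with ρ = -1, MRS = (1/3)·(h/f)^2.
Tangency: set MRS = p_f/p_h = 8/(8/3) = 3.
So (h/f)^2 = 9; taking the square root, h/f = 3, i.e. h = 3·f.
Substitute into the budget 8·f + (8/3)·h = 32: 16·f = 32, so f* = 2 and h* = 3·2 = 6.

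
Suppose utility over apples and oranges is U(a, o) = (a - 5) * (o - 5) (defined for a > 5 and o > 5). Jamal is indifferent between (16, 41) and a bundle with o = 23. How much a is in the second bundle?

a = 27

U(16, 41) = 396.
Set U(a, 23) = 396 and solve.
With o = 23: (23 − 5) = 18, so (a − 5) = 396/18 = 22.
So a = 5 + 22 = 27.
Check: U(27, 23) = 396.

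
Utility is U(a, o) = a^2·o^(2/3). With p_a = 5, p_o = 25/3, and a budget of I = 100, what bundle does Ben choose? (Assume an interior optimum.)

MU_a = 2·a·o^(2/3) and MU_o = 2/3·a^2·o^(-1/3).
MRS = MU_a/MU_o = (3)·o/a.
Tangency: set MRS = p_a/p_o = 5/(25/3) = 0.6.
So (3)·o/a = 0.6, i.e. o = 0.2·a.
Substitute into the budget 5·a + (25/3)·o = 100: (20/3)·a = 100, so a* = 15.
Then o* = 0.2·15 = 3.

a* = 15, o* = 3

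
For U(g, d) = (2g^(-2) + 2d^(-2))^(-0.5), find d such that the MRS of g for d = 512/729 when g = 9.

For CES with ρ = -2, MRS = (d/g)^3.
Setting (d/9)^3 = 512/729 gives d/9 = 8/9 and d = 8.

d = 8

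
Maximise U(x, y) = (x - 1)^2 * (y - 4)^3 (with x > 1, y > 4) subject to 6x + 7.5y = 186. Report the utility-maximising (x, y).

MU_x = 2·(x−1)·(y−4)^3, MU_y = 3·(x−1)^2·(y−4)^2.
MRS = (2/3)·(y−4)/(x−1).
Tangency: set MRS = p_x/p_y = 6/7.5 = 0.8.
So (2/3)·(y − 4)/(x − 1) = 0.8, i.e. (y − 4) = 1.2·(x − 1).
Rewrite the budget in excess-of-subsistence terms: 6·(x − 1) + 7.5·(y − 4) = 186 − 6·1 − 7.5·4 = 150.
Substituting, 15·(x − 1) = 150, so x − 1 = 10 and x* = 11.
Then y − 4 = 1.2·10 = 12, so y* = 16.

x* = 11, y* = 16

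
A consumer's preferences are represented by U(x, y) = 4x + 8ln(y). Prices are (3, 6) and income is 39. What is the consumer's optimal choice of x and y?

x* = 11, y* = 1

MU_x = 4, MU_y = 8/y.
MRS = 4 ÷ (8/y).
Tangency: set MRS = p_x/p_y = 3/6 = 0.5.
MRS depends only on y: 0.5·y = 0.5 ⇒ y* = 0.5/0.5 = 1.
From the budget, 3·x = 39 − 6·1 = 33, so x* = 11.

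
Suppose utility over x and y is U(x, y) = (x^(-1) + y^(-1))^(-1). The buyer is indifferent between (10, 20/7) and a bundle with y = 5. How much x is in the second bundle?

U depends on (x, y) only through S = x^(-1) + y^(-1), so equal utility means equal S. At (10, 20/7): S = 0.45.
With y = 5: 5^(-1) = 0.2, so x^(-1) = 0.45 − 0.2 = 0.25.
Hence x = 1/0.25 = 4.
Check: U(4, 5) = 2.2222.

x = 4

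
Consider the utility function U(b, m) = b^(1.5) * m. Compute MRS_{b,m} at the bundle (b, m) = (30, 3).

MRS = 0.15

MU_b = 1.5·√b·m and MU_m = b^(1.5).
MRS = MU_b/MU_m = (1.5)·m/b.
At (30, 3): MRS = 0.15.
So at (30, 3) the consumer would give up 0.15 units of m for one more unit of b.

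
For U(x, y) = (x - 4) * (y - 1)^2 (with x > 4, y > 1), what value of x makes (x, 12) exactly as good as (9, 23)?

U(9, 23) = 2420.
Set U(x, 12) = 2420 and solve.
With y = 12: (12 − 1)^2 = 121, so (x − 4) = 2420/121 = 20.
So x = 4 + 20 = 24.
Check: U(24, 12) = 2420.

x = 24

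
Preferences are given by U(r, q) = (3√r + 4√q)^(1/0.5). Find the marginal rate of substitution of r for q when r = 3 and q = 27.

MRS = 2.25

For CES with ρ = 0.5, MRS = (3/4)·√(q/r).
At (3, 27): MRS = 2.25.
The indifference curve has slope −2.25 at this bundle.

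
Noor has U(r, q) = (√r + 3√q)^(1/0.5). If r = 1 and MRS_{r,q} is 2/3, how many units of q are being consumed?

q = 4

For CES with ρ = 0.5, MRS = (1/3)·√(q/r).
Setting (1/3)·√(q/1) = 2/3 gives √(q/1) = 2, so q/1 = 4 and q = 4.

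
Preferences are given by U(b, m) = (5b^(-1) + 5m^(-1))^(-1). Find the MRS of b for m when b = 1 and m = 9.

For CES with ρ = -1, MRS = (m/b)^2.
At (1, 9): MRS = 81.
The indifference curve has slope −81 at this bundle.

MRS = 81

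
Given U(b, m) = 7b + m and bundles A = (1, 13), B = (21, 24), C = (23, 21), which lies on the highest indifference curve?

Evaluate utility at each bundle:
U(A) = 20.
U(B) = 171.
U(C) = 182.
Highest utility is C, so C ≻ B ≻ A.

Bundle C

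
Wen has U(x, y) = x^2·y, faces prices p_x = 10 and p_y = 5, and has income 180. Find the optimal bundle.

MU_x = 2·x·y and MU_y = x^2.
MRS = MU_x/MU_y = (2/1)·y/x.
Tangency: set MRS = p_x/p_y = 10/5 = 2.
So (2/1)·y/x = 2, i.e. y = x.
Substitute into the budget 10·x + 5·y = 180: 15·x = 180, so x* = 12.
Then y* = 12.

x* = 12, y* = 12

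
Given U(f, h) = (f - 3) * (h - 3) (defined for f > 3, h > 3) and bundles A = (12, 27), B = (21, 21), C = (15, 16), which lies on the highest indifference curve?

Bundle B

Evaluate utility at each bundle:
U(A) = 216.
U(B) = 324.
U(C) = 156.
Highest utility is B, so B ≻ A ≻ C.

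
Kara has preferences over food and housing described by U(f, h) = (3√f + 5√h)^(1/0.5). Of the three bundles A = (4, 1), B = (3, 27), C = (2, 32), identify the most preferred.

Bundle C

Evaluate utility at each bundle:
U(A) = 121.000.
U(B) = 972.000.
U(C) = 1058.000.
Highest utility is C, so C ≻ B ≻ A.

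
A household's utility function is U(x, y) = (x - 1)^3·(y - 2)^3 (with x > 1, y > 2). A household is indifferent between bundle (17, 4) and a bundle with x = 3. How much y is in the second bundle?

U(17, 4) = 32768.
Set U(3, y) = 32768 and solve.
With x = 3: (3 − 1)^3 = 8, so (y − 2)^3 = 32768/8 = 4096.
Taking the cube root (with y > 2): y − 2 = 16, so y = 18.
Check: U(3, 18) = 32768.

y = 18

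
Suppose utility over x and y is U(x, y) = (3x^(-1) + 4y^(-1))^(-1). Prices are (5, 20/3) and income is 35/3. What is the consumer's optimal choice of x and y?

For CES with ρ = -1, MRS = (3/4)·(y/x)^2.
Tangency: set MRS = p_x/p_y = 5/(20/3) = 0.75.
So (y/x)^2 = 1; taking the square root, y/x = 1, i.e. y = x.
Substitute into the budget 5·x + (20/3)·y = 35/3: (35/3)·x = 35/3, so x* = 1 and y* = 1.

x* = 1, y* = 1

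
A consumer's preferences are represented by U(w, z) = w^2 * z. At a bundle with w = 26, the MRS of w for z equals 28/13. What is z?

z = 28

MU_w = 2·w·z and MU_z = w^2.
MRS = MU_w/MU_z = (2/1)·z/w.
Substitute w = 26: MRS = z/13. Setting z/13 = 28/13 gives z = (28/13)·13 = 28.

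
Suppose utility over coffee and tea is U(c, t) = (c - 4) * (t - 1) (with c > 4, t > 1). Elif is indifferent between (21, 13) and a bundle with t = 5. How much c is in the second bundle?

U(21, 13) = 204.
Set U(c, 5) = 204 and solve.
With t = 5: (5 − 1) = 4, so (c − 4) = 204/4 = 51.
So c = 4 + 51 = 55.
Check: U(55, 5) = 204.

c = 55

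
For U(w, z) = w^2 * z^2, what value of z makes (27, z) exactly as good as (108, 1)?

z = 4

U(108, 1) = 11664.
Set U(27, z) = 11664 and solve.
With w = 27: 27^2 = 729, so z^2 = 11664/729 = 16; taking the square root, z = 4.
Check: U(27, 4) = 11664.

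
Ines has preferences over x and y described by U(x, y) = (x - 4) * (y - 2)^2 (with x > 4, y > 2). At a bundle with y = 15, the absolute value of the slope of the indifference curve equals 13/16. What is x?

x = 12

MU_x = (y−2)^2, MU_y = 2·(x−4)·(y−2).
MRS = (1/2)·(y−2)/(x−4).
Substitute y = 15: MRS = 6.5/(x − 4). Setting this equal to 13/16 gives x − 4 = 6.5/(13/16) = 8, so x = 12.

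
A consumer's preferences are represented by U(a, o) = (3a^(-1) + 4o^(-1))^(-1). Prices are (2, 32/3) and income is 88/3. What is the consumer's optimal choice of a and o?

a* = 4, o* = 2

For CES with ρ = -1, MRS = (3/4)·(o/a)^2.
Tangency: set MRS = p_a/p_o = 2/(32/3) = 3/16.
So (o/a)^2 = 0.25; taking the square root, o/a = 0.5, i.e. o = 0.5·a.
Substitute into the budget 2·a + (32/3)·o = 88/3: (22/3)·a = 88/3, so a* = 4 and o* = 0.5·4 = 2.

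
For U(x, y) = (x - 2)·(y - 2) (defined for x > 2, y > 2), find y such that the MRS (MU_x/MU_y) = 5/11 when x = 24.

y = 12

MU_x = (y−2), MU_y = (x−2).
MRS = (y−2)/(x−2).
Substitute x = 24: MRS = (y − 2)/22. Setting this equal to 5/11 gives y − 2 = (5/11)·22 = 10, so y = 12.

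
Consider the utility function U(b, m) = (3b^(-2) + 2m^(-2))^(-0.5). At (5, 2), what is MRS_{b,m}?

MRS = 12/125

For CES with ρ = -2, MRS = (3/2)·(m/b)^3.
At (5, 2): MRS = 12/125.
That is, one extra unit of b is worth 12/125 units of m at the margin.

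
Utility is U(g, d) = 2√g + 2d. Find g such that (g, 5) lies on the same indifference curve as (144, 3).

g = 100

U(144, 3) = 30.
Set U(g, 5) = 30 and solve.
With d = 5: 2√g = 30 − 2·5 = 20, so √g = 10 and g = 100.
Check: U(100, 5) = 30.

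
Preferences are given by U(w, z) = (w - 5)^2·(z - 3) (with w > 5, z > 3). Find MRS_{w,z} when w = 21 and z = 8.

MRS = 0.625

MU_w = 2·(w−5)·(z−3), MU_z = (w−5)^2.
MRS = (2/1)·(z−3)/(w−5).
At (21, 8): MRS = 0.625.
That is, one extra unit of w is worth 0.625 units of z at the margin.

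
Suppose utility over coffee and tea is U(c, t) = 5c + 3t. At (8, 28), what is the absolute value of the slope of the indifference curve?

MU_c = 5, MU_t = 3, so MRS = 5/3 at every bundle.
At (8, 28): MRS = 5/3.
That is, one extra unit of c is worth 5/3 units of t at the margin.

MRS = 5/3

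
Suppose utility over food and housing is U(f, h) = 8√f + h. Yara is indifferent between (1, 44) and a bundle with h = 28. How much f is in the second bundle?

f = 9

U(1, 44) = 52.
Set U(f, 28) = 52 and solve.
With h = 28: 8√f = 52 − 28 = 24, so √f = 3 and f = 9.
Check: U(9, 28) = 52.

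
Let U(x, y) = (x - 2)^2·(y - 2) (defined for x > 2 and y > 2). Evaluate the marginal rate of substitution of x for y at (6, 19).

MU_x = 2·(x−2)·(y−2), MU_y = (x−2)^2.
MRS = (2/1)·(y−2)/(x−2).
At (6, 19): MRS = 8.5.
That is, one extra unit of x is worth 8.5 units of y at the margin.

MRS = 8.5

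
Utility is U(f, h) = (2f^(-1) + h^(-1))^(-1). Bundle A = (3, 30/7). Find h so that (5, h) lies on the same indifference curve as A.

U depends on (f, h) only through S = 2f^(-1) + h^(-1), so equal utility means equal S. At (3, 30/7): S = 0.9.
With f = 5: 2·5^(-1) = 0.4, so h^(-1) = 0.9 − 0.4 = 0.5.
Hence h = 1/0.5 = 2.
Check: U(5, 2) = 1.1111.

h = 2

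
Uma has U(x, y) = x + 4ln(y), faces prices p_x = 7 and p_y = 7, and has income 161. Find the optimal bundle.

MU_x = 1, MU_y = 4/y.
MRS = 1 ÷ (4/y).
Tangency: set MRS = p_x/p_y = 7/7 = 1.
MRS depends only on y: 0.25·y = 1 ⇒ y* = 1/0.25 = 4.
From the budget, 7·x = 161 − 7·4 = 133, so x* = 19.

x* = 19, y* = 4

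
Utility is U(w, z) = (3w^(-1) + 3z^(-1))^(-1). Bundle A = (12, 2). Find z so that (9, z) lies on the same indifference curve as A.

U depends on (w, z) only through S = 3w^(-1) + 3z^(-1), so equal utility means equal S. At (12, 2): S = 1.75.
With w = 9: 3·9^(-1) = 1/3, so 3z^(-1) = 1.75 − 1/3 = 17/12, i.e. z^(-1) = 17/36.
Hence z = 1/(17/36) = 36/17.
Check: U(9, 36/17) = 0.5714.

z = 36/17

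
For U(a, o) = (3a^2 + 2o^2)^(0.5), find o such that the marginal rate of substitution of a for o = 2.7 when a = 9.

o = 5

For CES with ρ = 2, MRS = (3/2)·(o/a)^(-1).
Setting (3/2)·(o/9)^(-1) = 2.7 gives (o/9)^(-1) = 1.8, so o/9 = 5/9 and o = 5.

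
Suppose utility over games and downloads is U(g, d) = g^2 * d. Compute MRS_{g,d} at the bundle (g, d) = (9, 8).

MRS = 16/9

MU_g = 2·g·d and MU_d = g^2.
MRS = MU_g/MU_d = (2/1)·d/g.
At (9, 8): MRS = 16/9.
That is, one extra unit of g is worth 16/9 units of d at the margin.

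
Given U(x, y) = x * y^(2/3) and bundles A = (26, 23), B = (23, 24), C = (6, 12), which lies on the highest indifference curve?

Bundle A

Evaluate utility at each bundle:
U(A) = 210.277.
U(B) = 191.368.
U(C) = 31.449.
Highest utility is A, so A ≻ B ≻ C.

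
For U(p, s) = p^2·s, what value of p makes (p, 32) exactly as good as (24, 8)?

U(24, 8) = 4608.
Set U(p, 32) = 4608 and solve.
With s = 32: p^2 = 4608/32 = 144; taking the square root, p = 12.
Check: U(12, 32) = 4608.

p = 12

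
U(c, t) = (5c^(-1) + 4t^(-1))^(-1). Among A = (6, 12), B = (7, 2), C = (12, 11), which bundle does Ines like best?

Bundle C

Evaluate utility at each bundle:
U(A) = 0.857.
U(B) = 0.368.
U(C) = 1.282.
Highest utility is C, so C ≻ A ≻ B.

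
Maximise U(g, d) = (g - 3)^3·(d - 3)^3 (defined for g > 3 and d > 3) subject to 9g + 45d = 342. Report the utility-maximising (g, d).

g* = 13, d* = 5

MU_g = 3·(g−3)^2·(d−3)^3, MU_d = 3·(g−3)^3·(d−3)^2.
MRS = (d−3)/(g−3).
Tangency: set MRS = p_g/p_d = 9/45 = 0.2.
So (d − 3)/(g − 3) = 0.2, i.e. (d − 3) = 0.2·(g − 3).
Rewrite the budget in excess-of-subsistence terms: 9·(g − 3) + 45·(d − 3) = 342 − 9·3 − 45·3 = 180.
Substituting, 18·(g − 3) = 180, so g − 3 = 10 and g* = 13.
Then d − 3 = 0.2·10 = 2, so d* = 5.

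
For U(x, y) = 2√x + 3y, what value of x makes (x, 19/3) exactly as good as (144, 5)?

U(144, 5) = 39.
Set U(x, 19/3) = 39 and solve.
With y = 19/3: 2√x = 39 − 3·19/3 = 20, so √x = 10 and x = 100.
Check: U(100, 19/3) = 39.

x = 100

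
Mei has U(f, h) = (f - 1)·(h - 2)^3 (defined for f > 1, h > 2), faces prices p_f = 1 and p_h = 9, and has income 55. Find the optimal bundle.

MU_f = (h−2)^3, MU_h = 3·(f−1)·(h−2)^2.
MRS = (1/3)·(h−2)/(f−1).
Tangency: set MRS = p_f/p_h = 1/9.
So (1/3)·(h − 2)/(f − 1) = 1/9, i.e. (h − 2) = (1/3)·(f − 1).
Rewrite the budget in excess-of-subsistence terms: 1·(f − 1) + 9·(h − 2) = 55 − 1·1 − 9·2 = 36.
Substituting, 4·(f − 1) = 36, so f − 1 = 9 and f* = 10.
Then h − 2 = (1/3)·9 = 3, so h* = 5.

f* = 10, h* = 5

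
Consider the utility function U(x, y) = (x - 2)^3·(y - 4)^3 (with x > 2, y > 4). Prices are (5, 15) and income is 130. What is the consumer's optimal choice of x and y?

x* = 8, y* = 6

MU_x = 3·(x−2)^2·(y−4)^3, MU_y = 3·(x−2)^3·(y−4)^2.
MRS = (y−4)/(x−2).
Tangency: set MRS = p_x/p_y = 5/15 = 1/3.
So (y − 4)/(x − 2) = 1/3, i.e. (y − 4) = (1/3)·(x − 2).
Rewrite the budget in excess-of-subsistence terms: 5·(x − 2) + 15·(y − 4) = 130 − 5·2 − 15·4 = 60.
Substituting, 10·(x − 2) = 60, so x − 2 = 6 and x* = 8.
Then y − 4 = (1/3)·6 = 2, so y* = 6.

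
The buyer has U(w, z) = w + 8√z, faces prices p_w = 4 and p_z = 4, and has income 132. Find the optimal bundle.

w* = 17, z* = 16

MU_w = 1, MU_z = 8/(2√z).
MRS = 1 ÷ (8/(2√z)).
Tangency: set MRS = p_w/p_z = 4/4 = 1.
MRS depends only on z: 0.25·√z = 1 ⇒ √z = 1/0.25 = 4 ⇒ z* = 16.
From the budget, 4·w = 132 − 4·16 = 68, so w* = 17.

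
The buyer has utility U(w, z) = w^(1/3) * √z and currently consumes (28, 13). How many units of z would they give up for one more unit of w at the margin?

MRS = 13/42

MU_w = 1/3·w^(-2/3)·√z and MU_z = 0.5·w^(1/3)·z^(-0.5).
MRS = MU_w/MU_z = (2/3)·z/w.
At (28, 13): MRS = 13/42.
So at (28, 13) the consumer would give up 13/42 units of z for one more unit of w.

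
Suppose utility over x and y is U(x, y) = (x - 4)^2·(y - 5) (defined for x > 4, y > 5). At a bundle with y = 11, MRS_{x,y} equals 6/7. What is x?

x = 18

MU_x = 2·(x−4)·(y−5), MU_y = (x−4)^2.
MRS = (2/1)·(y−5)/(x−4).
Substitute y = 11: MRS = 12/(x − 4). Setting this equal to 6/7 gives x − 4 = 12/(6/7) = 14, so x = 18.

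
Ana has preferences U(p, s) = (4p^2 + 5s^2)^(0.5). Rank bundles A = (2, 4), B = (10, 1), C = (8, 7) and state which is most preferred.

Evaluate utility at each bundle:
U(A) = 9.798.
U(B) = 20.125.
U(C) = 22.383.
Highest utility is C, so C ≻ B ≻ A.

Bundle C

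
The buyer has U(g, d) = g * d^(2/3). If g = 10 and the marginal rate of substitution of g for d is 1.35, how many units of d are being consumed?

d = 9

MU_g = d^(2/3) and MU_d = 2/3·g·d^(-1/3).
MRS = MU_g/MU_d = (1.5)·d/g.
Substitute g = 10: MRS = d/(20/3). Setting d/(20/3) = 1.35 gives d = 1.35·(20/3) = 9.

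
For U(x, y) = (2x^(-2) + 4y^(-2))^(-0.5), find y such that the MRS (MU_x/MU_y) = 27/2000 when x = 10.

For CES with ρ = -2, MRS = (2/4)·(y/x)^3.
Setting (2/4)·(y/10)^3 = 27/2000 gives (y/10)^3 = 27/1000, so y/10 = 0.3 and y = 3.

y = 3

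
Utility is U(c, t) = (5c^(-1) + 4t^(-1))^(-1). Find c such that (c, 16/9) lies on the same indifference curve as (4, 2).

c = 5

U depends on (c, t) only through S = 5c^(-1) + 4t^(-1), so equal utility means equal S. At (4, 2): S = 3.25.
With t = 16/9: 4·(16/9)^(-1) = 2.25, so 5c^(-1) = 3.25 − 2.25 = 1, i.e. c^(-1) = 0.2.
Hence c = 1/0.2 = 5.
Check: U(5, 16/9) = 0.3077.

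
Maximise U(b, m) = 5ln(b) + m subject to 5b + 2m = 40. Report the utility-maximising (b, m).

b* = 2, m* = 15

MU_b = 5/b, MU_m = 1.
MRS = 5/b ÷ 1.
Tangency: set MRS = p_b/p_m = 5/2 = 2.5.
MRS depends only on b: 5/b = 2.5 ⇒ b* = 5/2.5 = 2.
From the budget, 2·m = 40 − 5·2 = 30, so m* = 15.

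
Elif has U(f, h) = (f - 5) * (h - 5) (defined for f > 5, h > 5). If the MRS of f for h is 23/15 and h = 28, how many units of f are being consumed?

f = 20

MU_f = (h−5), MU_h = (f−5).
MRS = (h−5)/(f−5).
Substitute h = 28: MRS = 23/(f − 5). Setting this equal to 23/15 gives f − 5 = 23/(23/15) = 15, so f = 20.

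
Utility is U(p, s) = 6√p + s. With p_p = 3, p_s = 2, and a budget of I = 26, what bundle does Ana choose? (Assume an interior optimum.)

MU_p = 6/(2√p), MU_s = 1.
MRS = 6/(2√p) ÷ 1.
Tangency: set MRS = p_p/p_s = 3/2 = 1.5.
MRS depends only on p: 3/√p = 1.5 ⇒ √p = 3/1.5 = 2 ⇒ p* = 4.
From the budget, 2·s = 26 − 3·4 = 14, so s* = 7.

p* = 4, s* = 7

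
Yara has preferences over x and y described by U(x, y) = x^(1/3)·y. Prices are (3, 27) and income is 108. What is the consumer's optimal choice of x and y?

x* = 9, y* = 3

MU_x = 1/3·x^(-2/3)·y and MU_y = x^(1/3).
MRS = MU_x/MU_y = (1/3)·y/x.
Tangency: set MRS = p_x/p_y = 3/27 = 1/9.
So (1/3)·y/x = 1/9, i.e. y = (1/3)·x.
Substitute into the budget 3·x + 27·y = 108: 12·x = 108, so x* = 9.
Then y* = (1/3)·9 = 3.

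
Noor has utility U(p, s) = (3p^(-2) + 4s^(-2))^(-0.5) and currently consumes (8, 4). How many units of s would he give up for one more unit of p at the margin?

MRS = 3/32

For CES with ρ = -2, MRS = (3/4)·(s/p)^3.
At (8, 4): MRS = 3/32.
The indifference curve has slope −3/32 at this bundle.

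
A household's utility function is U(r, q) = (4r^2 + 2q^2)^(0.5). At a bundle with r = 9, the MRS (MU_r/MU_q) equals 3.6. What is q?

For CES with ρ = 2, MRS = (4/2)·(q/r)^(-1).
Setting (4/2)·(q/9)^(-1) = 3.6 gives (q/9)^(-1) = 1.8, so q/9 = 5/9 and q = 5.

q = 5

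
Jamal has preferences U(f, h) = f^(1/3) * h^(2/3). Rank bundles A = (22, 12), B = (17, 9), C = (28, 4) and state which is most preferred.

Evaluate utility at each bundle:
U(A) = 14.687.
U(B) = 11.125.
U(C) = 7.652.
Highest utility is A, so A ≻ B ≻ C.

Bundle A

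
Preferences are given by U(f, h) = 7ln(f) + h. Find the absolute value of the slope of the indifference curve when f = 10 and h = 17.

MU_f = 7/f, MU_h = 1.
MRS = 7/f ÷ 1.
At (10, 17): MRS = 0.7.
That is, one extra unit of f is worth 0.7 units of h at the margin.

MRS = 0.7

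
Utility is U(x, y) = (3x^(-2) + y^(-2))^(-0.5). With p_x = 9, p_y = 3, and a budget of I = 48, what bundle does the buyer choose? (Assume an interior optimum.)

x* = 4, y* = 4

For CES with ρ = -2, MRS = (3/1)·(y/x)^3.
Tangency: set MRS = p_x/p_y = 9/3 = 3.
So (y/x)^3 = 1; taking the cube root, y/x = 1, i.e. y = x.
Substitute into the budget 9·x + 3·y = 48: 12·x = 48, so x* = 4 and y* = 4.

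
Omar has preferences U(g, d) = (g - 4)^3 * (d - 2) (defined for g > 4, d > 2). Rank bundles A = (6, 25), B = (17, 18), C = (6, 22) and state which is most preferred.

Evaluate utility at each bundle:
U(A) = 184.
U(B) = 35152.
U(C) = 160.
Highest utility is B, so B ≻ A ≻ C.

Bundle B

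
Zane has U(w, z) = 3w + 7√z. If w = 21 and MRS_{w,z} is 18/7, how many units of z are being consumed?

z = 9

MU_w = 3, MU_z = 7/(2√z).
MRS = 3 ÷ (7/(2√z)).
MRS depends only on z: (6/7)·√z = 18/7 ⇒ √z = (18/7)/(6/7) = 3 ⇒ z = 9.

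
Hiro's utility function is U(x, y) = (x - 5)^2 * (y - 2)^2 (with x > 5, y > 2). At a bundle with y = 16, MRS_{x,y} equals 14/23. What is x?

MU_x = 2·(x−5)·(y−2)^2, MU_y = 2·(x−5)^2·(y−2).
MRS = (y−2)/(x−5).
Substitute y = 16: MRS = 14/(x − 5). Setting this equal to 14/23 gives x − 5 = 14/(14/23) = 23, so x = 28.

x = 28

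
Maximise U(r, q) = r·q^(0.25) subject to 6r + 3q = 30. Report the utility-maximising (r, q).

r* = 4, q* = 2

MU_r = q^(0.25) and MU_q = 0.25·r·q^(-0.75).
MRS = MU_r/MU_q = (4)·q/r.
Tangency: set MRS = p_r/p_q = 6/3 = 2.
So (4)·q/r = 2, i.e. q = 0.5·r.
Substitute into the budget 6·r + 3·q = 30: 7.5·r = 30, so r* = 4.
Then q* = 0.5·4 = 2.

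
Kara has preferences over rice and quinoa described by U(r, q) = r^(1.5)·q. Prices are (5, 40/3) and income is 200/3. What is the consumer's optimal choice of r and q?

MU_r = 1.5·√r·q and MU_q = r^(1.5).
MRS = MU_r/MU_q = (1.5)·q/r.
Tangency: set MRS = p_r/p_q = 5/(40/3) = 0.375.
So (1.5)·q/r = 0.375, i.e. q = 0.25·r.
Substitute into the budget 5·r + (40/3)·q = 200/3: (25/3)·r = 200/3, so r* = 8.
Then q* = 0.25·8 = 2.

r* = 8, q* = 2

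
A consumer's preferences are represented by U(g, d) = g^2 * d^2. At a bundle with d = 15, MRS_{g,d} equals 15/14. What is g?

g = 14

MU_g = 2·g·d^2 and MU_d = 2·g^2·d.
MRS = MU_g/MU_d = d/g.
Substitute d = 15: MRS = 15/g. Setting 15/g = 15/14 gives g = 15/(15/14) = 14.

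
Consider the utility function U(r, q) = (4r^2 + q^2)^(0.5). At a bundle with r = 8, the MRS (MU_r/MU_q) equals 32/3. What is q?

For CES with ρ = 2, MRS = (4/1)·(q/r)^(-1).
Setting (4/1)·(q/8)^(-1) = 32/3 gives (q/8)^(-1) = 8/3, so q/8 = 0.375 and q = 3.

q = 3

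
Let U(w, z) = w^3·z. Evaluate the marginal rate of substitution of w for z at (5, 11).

MRS = 6.6

MU_w = 3·w^2·z and MU_z = w^3.
MRS = MU_w/MU_z = (3/1)·z/w.
At (5, 11): MRS = 6.6.
So at (5, 11) the consumer would give up 6.6 units of z for one more unit of w.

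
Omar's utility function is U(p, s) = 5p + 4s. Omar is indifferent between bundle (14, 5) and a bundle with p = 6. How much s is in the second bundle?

U(14, 5) = 90.
Set U(6, s) = 90 and solve.
5·6 + 4s = 90 ⇒ 4s = 60 ⇒ s = 15.
Check: U(6, 15) = 90.

s = 15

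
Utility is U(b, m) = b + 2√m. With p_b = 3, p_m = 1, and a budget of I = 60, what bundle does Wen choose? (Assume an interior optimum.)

b* = 17, m* = 9

MU_b = 1, MU_m = 2/(2√m).
MRS = 1 ÷ (2/(2√m)).
Tangency: set MRS = p_b/p_m = 3/1 = 3.
MRS depends only on m: √m = 3 ⇒ √m = 3 ⇒ m* = 9.
From the budget, 3·b = 60 − 1·9 = 51, so b* = 17.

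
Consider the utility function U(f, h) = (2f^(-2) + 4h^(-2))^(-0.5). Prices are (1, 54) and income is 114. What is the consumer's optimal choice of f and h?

For CES with ρ = -2, MRS = (2/4)·(h/f)^3.
Tangency: set MRS = p_f/p_h = 1/54.
So (h/f)^3 = 1/27; taking the cube root, h/f = 1/3, i.e. h = (1/3)·f.
Substitute into the budget 1·f + 54·h = 114: 19·f = 114, so f* = 6 and h* = (1/3)·6 = 2.

f* = 6, h* = 2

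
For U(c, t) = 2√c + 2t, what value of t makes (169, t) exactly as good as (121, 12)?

t = 10

U(121, 12) = 46.
Set U(169, t) = 46 and solve.
With c = 169: √169 = 13, so 2t = 46 − 2·13 = 20 and t = 10.
Check: U(169, 10) = 46.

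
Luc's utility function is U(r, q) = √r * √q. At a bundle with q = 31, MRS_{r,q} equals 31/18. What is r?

MU_r = 0.5·r^(-0.5)·√q and MU_q = 0.5·√r·q^(-0.5).
MRS = MU_r/MU_q = q/r.
Substitute q = 31: MRS = 31/r. Setting 31/r = 31/18 gives r = 31/(31/18) = 18.

r = 18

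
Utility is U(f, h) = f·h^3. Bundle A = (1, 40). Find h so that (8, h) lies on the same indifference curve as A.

h = 20

U(1, 40) = 64000.
Set U(8, h) = 64000 and solve.
With f = 8: h^3 = 64000/8 = 8000; taking the cube root, h = 20.
Check: U(8, 20) = 64000.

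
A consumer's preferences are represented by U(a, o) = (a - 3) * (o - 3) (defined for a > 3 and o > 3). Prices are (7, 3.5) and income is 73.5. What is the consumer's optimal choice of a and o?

a* = 6, o* = 9

MU_a = (o−3), MU_o = (a−3).
MRS = (o−3)/(a−3).
Tangency: set MRS = p_a/p_o = 7/3.5 = 2.
So (o − 3)/(a − 3) = 2, i.e. (o − 3) = 2·(a − 3).
Rewrite the budget in excess-of-subsistence terms: 7·(a − 3) + 3.5·(o − 3) = 73.5 − 7·3 − 3.5·3 = 42.
Substituting, 14·(a − 3) = 42, so a − 3 = 3 and a* = 6.
Then o − 3 = 2·3 = 6, so o* = 9.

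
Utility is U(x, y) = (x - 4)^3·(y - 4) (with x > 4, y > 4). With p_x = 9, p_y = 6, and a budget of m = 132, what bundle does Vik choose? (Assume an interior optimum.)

MU_x = 3·(x−4)^2·(y−4), MU_y = (x−4)^3.
MRS = (3/1)·(y−4)/(x−4).
Tangency: set MRS = p_x/p_y = 9/6 = 1.5.
So (3/1)·(y − 4)/(x − 4) = 1.5, i.e. (y − 4) = 0.5·(x − 4).
Rewrite the budget in excess-of-subsistence terms: 9·(x − 4) + 6·(y − 4) = 132 − 9·4 − 6·4 = 72.
Substituting, 12·(x − 4) = 72, so x − 4 = 6 and x* = 10.
Then y − 4 = 0.5·6 = 3, so y* = 7.

x* = 10, y* = 7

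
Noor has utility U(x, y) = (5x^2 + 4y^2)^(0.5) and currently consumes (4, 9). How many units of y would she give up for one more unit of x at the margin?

For CES with ρ = 2, MRS = (5/4)·(y/x)^(-1).
At (4, 9): MRS = 5/9.
The indifference curve has slope −5/9 at this bundle.

MRS = 5/9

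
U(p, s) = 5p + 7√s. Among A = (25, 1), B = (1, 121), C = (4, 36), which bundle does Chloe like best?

Bundle A

Evaluate utility at each bundle:
U(A) = 132.000.
U(B) = 82.000.
U(C) = 62.000.
Highest utility is A, so A ≻ B ≻ C.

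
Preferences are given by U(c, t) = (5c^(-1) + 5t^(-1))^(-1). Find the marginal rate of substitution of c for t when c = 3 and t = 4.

MRS = 16/9

For CES with ρ = -1, MRS = (t/c)^2.
At (3, 4): MRS = 16/9.
The indifference curve has slope −16/9 at this bundle.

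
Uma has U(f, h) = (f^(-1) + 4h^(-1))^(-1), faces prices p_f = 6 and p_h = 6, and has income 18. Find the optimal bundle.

For CES with ρ = -1, MRS = (1/4)·(h/f)^2.
Tangency: set MRS = p_f/p_h = 6/6 = 1.
So (h/f)^2 = 4; taking the square root, h/f = 2, i.e. h = 2·f.
Substitute into the budget 6·f + 6·h = 18: 18·f = 18, so f* = 1 and h* = 2·1 = 2.

f* = 1, h* = 2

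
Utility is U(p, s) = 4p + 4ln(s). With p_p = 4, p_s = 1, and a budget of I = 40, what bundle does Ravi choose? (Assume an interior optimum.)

p* = 9, s* = 4

MU_p = 4, MU_s = 4/s.
MRS = 4 ÷ (4/s).
Tangency: set MRS = p_p/p_s = 4/1 = 4.
MRS depends only on s: s = 4 ⇒ s* = 4.
From the budget, 4·p = 40 − 1·4 = 36, so p* = 9.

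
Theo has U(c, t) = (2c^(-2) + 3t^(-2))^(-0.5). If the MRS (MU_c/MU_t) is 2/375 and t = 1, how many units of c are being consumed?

For CES with ρ = -2, MRS = (2/3)·(t/c)^3.
Setting (2/3)·(1/c)^3 = 2/375 gives (1/c)^3 = 1/125, so 1/c = 0.2 and c = 5.

c = 5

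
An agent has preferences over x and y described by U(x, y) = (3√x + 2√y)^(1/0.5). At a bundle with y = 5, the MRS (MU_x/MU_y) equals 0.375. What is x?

For CES with ρ = 0.5, MRS = (3/2)·√(y/x).
Setting (3/2)·√(5/x) = 0.375 gives √(5/x) = 0.25, so 5/x = 1/16 and x = 80.

x = 80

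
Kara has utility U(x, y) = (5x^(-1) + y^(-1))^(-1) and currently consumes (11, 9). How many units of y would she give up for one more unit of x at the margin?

MRS = 405/121

For CES with ρ = -1, MRS = (5/1)·(y/x)^2.
At (11, 9): MRS = 405/121.
The indifference curve has slope −405/121 at this bundle.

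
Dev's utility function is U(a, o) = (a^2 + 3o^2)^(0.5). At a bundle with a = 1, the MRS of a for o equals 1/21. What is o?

o = 7

For CES with ρ = 2, MRS = (1/3)·(o/a)^(-1).
Setting (1/3)·(o/1)^(-1) = 1/21 gives (o/1)^(-1) = 1/7, so o/1 = 7 and o = 7.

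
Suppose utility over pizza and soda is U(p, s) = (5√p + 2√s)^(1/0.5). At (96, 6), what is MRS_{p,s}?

MRS = 0.625

For CES with ρ = 0.5, MRS = (5/2)·√(s/p).
At (96, 6): MRS = 0.625.
That is, one extra unit of p is worth 0.625 units of s at the margin.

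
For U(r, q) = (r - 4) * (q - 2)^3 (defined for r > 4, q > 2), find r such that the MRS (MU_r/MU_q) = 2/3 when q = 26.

r = 16

MU_r = (q−2)^3, MU_q = 3·(r−4)·(q−2)^2.
MRS = (1/3)·(q−2)/(r−4).
Substitute q = 26: MRS = 8/(r − 4). Setting this equal to 2/3 gives r − 4 = 8/(2/3) = 12, so r = 16.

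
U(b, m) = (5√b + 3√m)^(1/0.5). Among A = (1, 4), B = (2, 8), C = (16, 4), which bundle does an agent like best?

Evaluate utility at each bundle:
U(A) = 121.000.
U(B) = 242.000.
U(C) = 676.000.
Highest utility is C, so C ≻ B ≻ A.

Bundle C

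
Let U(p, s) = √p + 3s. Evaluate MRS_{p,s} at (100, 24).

MU_p = 1/(2√p), MU_s = 3.
MRS = 1/(2√p) ÷ 3.
At (100, 24): MRS = 1/60.
The indifference curve has slope −1/60 at this bundle.

MRS = 1/60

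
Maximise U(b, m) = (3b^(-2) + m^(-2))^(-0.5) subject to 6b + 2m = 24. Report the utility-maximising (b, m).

b* = 3, m* = 3

For CES with ρ = -2, MRS = (3/1)·(m/b)^3.
Tangency: set MRS = p_b/p_m = 6/2 = 3.
So (m/b)^3 = 1; taking the cube root, m/b = 1, i.e. m = b.
Substitute into the budget 6·b + 2·m = 24: 8·b = 24, so b* = 3 and m* = 3.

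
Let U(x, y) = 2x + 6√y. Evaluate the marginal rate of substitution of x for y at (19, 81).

MRS = 6

MU_x = 2, MU_y = 6/(2√y).
MRS = 2 ÷ (6/(2√y)).
At (19, 81): MRS = 6.
The indifference curve has slope −6 at this bundle.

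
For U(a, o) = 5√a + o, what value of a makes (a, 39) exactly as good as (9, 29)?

a = 1

U(9, 29) = 44.
Set U(a, 39) = 44 and solve.
With o = 39: 5√a = 44 − 39 = 5, so √a = 1 and a = 1.
Check: U(1, 39) = 44.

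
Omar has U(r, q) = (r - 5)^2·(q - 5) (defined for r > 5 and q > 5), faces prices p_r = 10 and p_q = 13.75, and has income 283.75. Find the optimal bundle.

r* = 16, q* = 9

MU_r = 2·(r−5)·(q−5), MU_q = (r−5)^2.
MRS = (2/1)·(q−5)/(r−5).
Tangency: set MRS = p_r/p_q = 10/13.75 = 8/11.
So (2/1)·(q − 5)/(r − 5) = 8/11, i.e. (q − 5) = (4/11)·(r − 5).
Rewrite the budget in excess-of-subsistence terms: 10·(r − 5) + 13.75·(q − 5) = 283.75 − 10·5 − 13.75·5 = 165.
Substituting, 15·(r − 5) = 165, so r − 5 = 11 and r* = 16.
Then q − 5 = (4/11)·11 = 4, so q* = 9.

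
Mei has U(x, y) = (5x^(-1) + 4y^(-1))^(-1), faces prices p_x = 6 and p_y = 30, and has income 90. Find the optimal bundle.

For CES with ρ = -1, MRS = (5/4)·(y/x)^2.
Tangency: set MRS = p_x/p_y = 6/30 = 0.2.
So (y/x)^2 = 4/25; taking the square root, y/x = 0.4, i.e. y = 0.4·x.
Substitute into the budget 6·x + 30·y = 90: 18·x = 90, so x* = 5 and y* = 0.4·5 = 2.

x* = 5, y* = 2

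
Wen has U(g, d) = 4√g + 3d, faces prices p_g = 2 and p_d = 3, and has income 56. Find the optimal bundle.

MU_g = 4/(2√g), MU_d = 3.
MRS = 4/(2√g) ÷ 3.
Tangency: set MRS = p_g/p_d = 2/3.
MRS depends only on g: (2/3)/√g = 2/3 ⇒ √g = (2/3)/(2/3) = 1 ⇒ g* = 1.
From the budget, 3·d = 56 − 2·1 = 54, so d* = 18.

g* = 1, d* = 18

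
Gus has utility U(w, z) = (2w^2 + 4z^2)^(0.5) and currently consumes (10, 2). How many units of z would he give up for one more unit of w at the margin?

MRS = 2.5

For CES with ρ = 2, MRS = (2/4)·(z/w)^(-1).
At (10, 2): MRS = 2.5.
So at (10, 2) the consumer would give up 2.5 units of z for one more unit of w.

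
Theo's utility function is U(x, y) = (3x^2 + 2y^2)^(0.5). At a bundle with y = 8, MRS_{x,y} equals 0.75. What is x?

For CES with ρ = 2, MRS = (3/2)·(y/x)^(-1).
Setting (3/2)·(8/x)^(-1) = 0.75 gives (8/x)^(-1) = 0.5, so 8/x = 2 and x = 4.

x = 4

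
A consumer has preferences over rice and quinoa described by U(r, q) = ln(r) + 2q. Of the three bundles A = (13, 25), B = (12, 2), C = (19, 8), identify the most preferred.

Bundle A

Evaluate utility at each bundle:
U(A) = 52.565.
U(B) = 6.485.
U(C) = 18.944.
Highest utility is A, so A ≻ C ≻ B.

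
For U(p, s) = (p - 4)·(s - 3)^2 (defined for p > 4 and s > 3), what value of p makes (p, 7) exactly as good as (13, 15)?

U(13, 15) = 1296.
Set U(p, 7) = 1296 and solve.
With s = 7: (7 − 3)^2 = 16, so (p − 4) = 1296/16 = 81.
So p = 4 + 81 = 85.
Check: U(85, 7) = 1296.

p = 85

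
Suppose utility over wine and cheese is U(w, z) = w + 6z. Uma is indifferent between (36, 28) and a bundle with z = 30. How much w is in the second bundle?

w = 24

U(36, 28) = 204.
Set U(w, 30) = 204 and solve.
w + 6·30 = 204 ⇒ w = 24 ⇒ w = 24.
Check: U(24, 30) = 204.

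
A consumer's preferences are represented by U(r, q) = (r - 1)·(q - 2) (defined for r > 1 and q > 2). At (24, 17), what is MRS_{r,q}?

MRS = 15/23

MU_r = (q−2), MU_q = (r−1).
MRS = (q−2)/(r−1).
At (24, 17): MRS = 15/23.
The indifference curve has slope −15/23 at this bundle.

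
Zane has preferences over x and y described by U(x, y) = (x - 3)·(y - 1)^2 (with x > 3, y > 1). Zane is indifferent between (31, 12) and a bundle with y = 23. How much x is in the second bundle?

U(31, 12) = 3388.
Set U(x, 23) = 3388 and solve.
With y = 23: (23 − 1)^2 = 484, so (x − 3) = 3388/484 = 7.
So x = 3 + 7 = 10.
Check: U(10, 23) = 3388.

x = 10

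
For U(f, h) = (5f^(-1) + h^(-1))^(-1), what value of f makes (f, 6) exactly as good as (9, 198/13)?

f = 11

U depends on (f, h) only through S = 5f^(-1) + h^(-1), so equal utility means equal S. At (9, 198/13): S = 41/66.
With h = 6: 6^(-1) = 1/6, so 5f^(-1) = 41/66 − 1/6 = 5/11, i.e. f^(-1) = 1/11.
Hence f = 1/(1/11) = 11.
Check: U(11, 6) = 1.6098.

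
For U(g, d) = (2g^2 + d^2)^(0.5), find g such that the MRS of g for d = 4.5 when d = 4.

g = 9

For CES with ρ = 2, MRS = (2/1)·(d/g)^(-1).
Setting (2/1)·(4/g)^(-1) = 4.5 gives (4/g)^(-1) = 2.25, so 4/g = 4/9 and g = 9.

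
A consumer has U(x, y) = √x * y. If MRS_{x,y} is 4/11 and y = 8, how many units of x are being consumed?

MU_x = 0.5·x^(-0.5)·y and MU_y = √x.
MRS = MU_x/MU_y = (0.5)·y/x.
Substitute y = 8: MRS = 4/x. Setting 4/x = 4/11 gives x = 4/(4/11) = 11.

x = 11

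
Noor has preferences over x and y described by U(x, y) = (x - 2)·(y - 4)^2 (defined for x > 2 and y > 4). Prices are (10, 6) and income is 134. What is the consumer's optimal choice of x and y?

x* = 5, y* = 14

MU_x = (y−4)^2, MU_y = 2·(x−2)·(y−4).
MRS = (1/2)·(y−4)/(x−2).
Tangency: set MRS = p_x/p_y = 10/6 = 5/3.
So (1/2)·(y − 4)/(x − 2) = 5/3, i.e. (y − 4) = (10/3)·(x − 2).
Rewrite the budget in excess-of-subsistence terms: 10·(x − 2) + 6·(y − 4) = 134 − 10·2 − 6·4 = 90.
Substituting, 30·(x − 2) = 90, so x − 2 = 3 and x* = 5.
Then y − 4 = (10/3)·3 = 10, so y* = 14.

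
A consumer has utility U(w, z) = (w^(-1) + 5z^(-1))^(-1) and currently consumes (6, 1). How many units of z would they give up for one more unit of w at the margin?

MRS = 1/180

For CES with ρ = -1, MRS = (1/5)·(z/w)^2.
At (6, 1): MRS = 1/180.
So at (6, 1) the consumer would give up 1/180 units of z for one more unit of w.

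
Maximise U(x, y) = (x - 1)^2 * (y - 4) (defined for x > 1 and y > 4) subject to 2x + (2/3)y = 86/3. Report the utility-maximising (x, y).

x* = 9, y* = 16

MU_x = 2·(x−1)·(y−4), MU_y = (x−1)^2.
MRS = (2/1)·(y−4)/(x−1).
Tangency: set MRS = p_x/p_y = 2/(2/3) = 3.
So (2/1)·(y − 4)/(x − 1) = 3, i.e. (y − 4) = 1.5·(x − 1).
Rewrite the budget in excess-of-subsistence terms: 2·(x − 1) + (2/3)·(y − 4) = 86/3 − 2·1 − (2/3)·4 = 24.
Substituting, 3·(x − 1) = 24, so x − 1 = 8 and x* = 9.
Then y − 4 = 1.5·8 = 12, so y* = 16.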